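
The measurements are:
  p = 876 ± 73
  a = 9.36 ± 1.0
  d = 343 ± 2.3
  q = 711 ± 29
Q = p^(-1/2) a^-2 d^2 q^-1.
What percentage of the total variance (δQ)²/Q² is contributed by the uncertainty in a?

(δQ/Q)² = (−½·δp/p)² + (-2·δa/a)² + (2·δd/d)² + (-1·δq/q)²
  p term: (-0.5×0.0833)² = 0.00174
  a term: (-2×0.107)² = 0.0457
  d term: (2×0.00671)² = 0.000180
  q term: (-1×0.0408)² = 0.00166
Total = 0.0492. Share from a = 0.0457/0.0492 = 0.927.

92.7%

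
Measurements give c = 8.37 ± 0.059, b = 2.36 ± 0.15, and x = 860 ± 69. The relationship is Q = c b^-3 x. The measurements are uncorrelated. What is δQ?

113

Products/powers → add relative errors in quadrature, weighted by exponent:
  (1·δc/c)² = (1×0.00705)² = 4.97e-05;  (-3·δb/b)² = (-3×0.0636)² = 0.0364;  (1·δx/x)² = (1×0.0802)² = 0.00644
δQ/Q = √(0.0428) = 0.207
Q = 548, so δQ = 0.207 × 548 = 113.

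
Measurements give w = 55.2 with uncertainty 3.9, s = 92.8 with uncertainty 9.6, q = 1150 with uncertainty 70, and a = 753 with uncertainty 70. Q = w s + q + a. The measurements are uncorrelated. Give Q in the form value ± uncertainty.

7030 ± 649

Let p = w·s = 5120. δp/p = √((1·δw/w)² + (1·δs/s)²) = √(0.00499 + 0.0107) = 0.125, so δp = 642.
Q = p + q + a: δQ = √(δp² + δq² + δa²) = √(4.12e+05 + 4900 + 4900) = 649
Q = 7030.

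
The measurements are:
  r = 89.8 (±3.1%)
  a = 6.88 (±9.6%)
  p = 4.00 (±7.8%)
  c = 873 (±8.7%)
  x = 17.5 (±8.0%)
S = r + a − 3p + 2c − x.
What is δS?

152

S is a linear combination, so absolute uncertainties add in quadrature:
  (δr)² = 7.75;  (δa)² = 0.436;  (3·δp)² = 0.876;  (2·δc)² = 23100;  (δx)² = 1.96
δS = √(23100) = 152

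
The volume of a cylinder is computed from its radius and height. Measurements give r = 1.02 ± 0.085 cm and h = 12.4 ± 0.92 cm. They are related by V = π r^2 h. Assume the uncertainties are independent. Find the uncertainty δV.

Each factor contributes (exponent × relative error)² to (δV/V)²:
  (2·δr/r)² = (2×0.0833)² = 0.0278;  (1·δh/h)² = (1×0.0742)² = 0.00550
δV/V = √(0.0333) = 0.182
V = 40.5 cm^3, so δV = 0.182 × 40.5 = 7.39 cm^3.

7.39 cm^3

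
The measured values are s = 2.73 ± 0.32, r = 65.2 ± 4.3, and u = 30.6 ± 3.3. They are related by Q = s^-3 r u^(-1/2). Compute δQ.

Products/powers → add relative errors in quadrature, weighted by exponent:
  (-3·δs/s)² = (-3×0.117)² = 0.124;  (1·δr/r)² = (1×0.0660)² = 0.00435;  (−½·δu/u)² = (-0.5×0.108)² = 0.00291
δQ/Q = √(0.131) = 0.362
Q = 0.579, so δQ = 0.362 × 0.579 = 0.210.

0.210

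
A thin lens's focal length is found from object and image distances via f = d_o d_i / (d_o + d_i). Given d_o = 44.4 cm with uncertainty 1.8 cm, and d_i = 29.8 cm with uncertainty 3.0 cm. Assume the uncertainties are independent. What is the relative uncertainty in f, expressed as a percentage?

6.24%

∂f/∂d_o = (d_i/(d_o+d_i))² = 0.161;  ∂f/∂d_i = (d_o/(d_o+d_i))² = 0.358
δf = √((∂f/∂d_o · δd_o)² + (∂f/∂d_i · δd_i)²) = √(0.0843 + 1.15) = 1.11 cm
f = 17.8 cm, so δf/f = 1.11/17.8 = 0.0624.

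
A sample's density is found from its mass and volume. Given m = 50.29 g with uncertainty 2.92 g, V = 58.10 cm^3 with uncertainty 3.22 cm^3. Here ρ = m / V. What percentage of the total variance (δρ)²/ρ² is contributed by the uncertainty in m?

(δρ/ρ)² = (1·δm/m)² + (-1·δV/V)²
  m term: (1×0.0581)² = 0.00337
  V term: (-1×0.0554)² = 0.00307
Total = 0.00644. Share from m = 0.00337/0.00644 = 0.523.

52.3%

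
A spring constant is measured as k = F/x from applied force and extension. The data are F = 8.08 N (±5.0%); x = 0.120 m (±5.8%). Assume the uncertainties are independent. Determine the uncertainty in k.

5.16 N/m

Products/powers → add relative errors in quadrature, weighted by exponent:
  (1·δF/F)² = (1×0.0500)² = 0.00250;  (-1·δx/x)² = (-1×0.0580)² = 0.00336
δk/k = √(0.00586) = 0.0766
k = 67.3 N/m, so δk = 0.0766 × 67.3 = 5.16 N/m.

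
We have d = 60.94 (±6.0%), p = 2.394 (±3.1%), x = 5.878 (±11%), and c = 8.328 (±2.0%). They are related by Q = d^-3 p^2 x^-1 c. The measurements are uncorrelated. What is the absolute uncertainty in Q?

Each factor contributes (exponent × relative error)² to (δQ/Q)²:
  (-3·δd/d)² = (-3×0.0600)² = 0.0324;  (2·δp/p)² = (2×0.0310)² = 0.00384;  (-1·δx/x)² = (-1×0.110)² = 0.0121;  (1·δc/c)² = (1×0.0200)² = 0.000400
δQ/Q = √(0.0487) = 0.221
Q = 3.588e-05, so δQ = 0.221 × 3.588e-05 = 7.92e-06.

7.92e-06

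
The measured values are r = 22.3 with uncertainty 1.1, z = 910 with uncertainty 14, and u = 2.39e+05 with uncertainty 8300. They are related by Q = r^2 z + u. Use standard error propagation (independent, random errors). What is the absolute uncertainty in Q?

Let p = r^2·z = 4.53e+05. δp/p = √((2·δr/r)² + (1·δz/z)²) = √(0.00973 + 0.000237) = 0.0998, so δp = 45200.
Q = p + u: δQ = √(δp² + δu²) = √(2.04e+09 + 6.89e+07) = 45900

45900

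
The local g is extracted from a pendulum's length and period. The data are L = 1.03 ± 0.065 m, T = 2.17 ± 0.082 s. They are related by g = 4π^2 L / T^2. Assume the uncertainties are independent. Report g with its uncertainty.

For a monomial g ∝ L, T^-2, fractional errors add in quadrature:
  (1·δL/L)² = (1×0.0631)² = 0.00398;  (-2·δT/T)² = (-2×0.0378)² = 0.00571
δg/g = √(0.00969) = 0.0985
g = 8.64 m/s^2, so δg = 0.0985 × 8.64 = 0.850 m/s^2.

8.64 ± 0.850 m/s^2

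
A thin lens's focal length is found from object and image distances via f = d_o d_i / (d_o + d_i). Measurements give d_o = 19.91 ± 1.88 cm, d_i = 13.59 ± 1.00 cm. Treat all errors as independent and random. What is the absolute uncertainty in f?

∂f/∂d_o = (d_i/(d_o+d_i))² = 0.165;  ∂f/∂d_i = (d_o/(d_o+d_i))² = 0.353
δf = √((∂f/∂d_o · δd_o)² + (∂f/∂d_i · δd_i)²) = √(0.0957 + 0.125) = 0.470 cm

0.470 cm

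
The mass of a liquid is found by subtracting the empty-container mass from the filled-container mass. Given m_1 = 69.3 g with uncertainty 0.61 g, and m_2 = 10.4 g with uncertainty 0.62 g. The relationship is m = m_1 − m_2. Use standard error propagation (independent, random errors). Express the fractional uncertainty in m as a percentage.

1.48%

Absolute uncertainties add in quadrature for a linear combination:
  (δm_1)² = 0.372;  (δm_2)² = 0.384
δm = √(0.756) = 0.870 g
m = 58.9 g, so δm/m = 0.870/58.9 = 0.0148.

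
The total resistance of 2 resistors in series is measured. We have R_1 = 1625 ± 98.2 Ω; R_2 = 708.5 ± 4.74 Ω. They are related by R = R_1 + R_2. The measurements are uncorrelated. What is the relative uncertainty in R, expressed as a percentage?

4.21%

Absolute uncertainties add in quadrature for a linear combination:
  (δR_1)² = 9640;  (δR_2)² = 22.5
δR = √(9670) = 98.3 Ω
R = 2334 Ω, so δR/R = 98.3/2334 = 0.0421.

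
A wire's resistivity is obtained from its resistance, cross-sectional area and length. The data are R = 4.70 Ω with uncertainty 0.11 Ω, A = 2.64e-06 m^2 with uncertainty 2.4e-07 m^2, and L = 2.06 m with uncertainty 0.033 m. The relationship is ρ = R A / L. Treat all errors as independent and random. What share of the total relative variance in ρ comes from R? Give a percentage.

6.04%

(δρ/ρ)² = (1·δR/R)² + (1·δA/A)² + (-1·δL/L)²
  R term: (1×0.0234)² = 0.000548
  A term: (1×0.0909)² = 0.00826
  L term: (-1×0.0160)² = 0.000257
Total = 0.00907. Share from R = 0.000548/0.00907 = 0.0604.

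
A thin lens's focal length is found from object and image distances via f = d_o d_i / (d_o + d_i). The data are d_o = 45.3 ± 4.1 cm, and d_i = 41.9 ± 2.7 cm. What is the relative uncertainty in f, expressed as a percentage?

5.49%

∂f/∂d_o = (d_i/(d_o+d_i))² = 0.231;  ∂f/∂d_i = (d_o/(d_o+d_i))² = 0.270
δf = √((∂f/∂d_o · δd_o)² + (∂f/∂d_i · δd_i)²) = √(0.896 + 0.531) = 1.19 cm
f = 21.8 cm, so δf/f = 1.19/21.8 = 0.0549.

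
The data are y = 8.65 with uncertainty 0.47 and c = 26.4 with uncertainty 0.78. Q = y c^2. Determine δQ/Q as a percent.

For a monomial Q ∝ y, c^2, fractional errors add in quadrature:
  (1·δy/y)² = (1×0.0543)² = 0.00295;  (2·δc/c)² = (2×0.0295)² = 0.00349
δQ/Q = √(0.00644) = 0.0803

8.03%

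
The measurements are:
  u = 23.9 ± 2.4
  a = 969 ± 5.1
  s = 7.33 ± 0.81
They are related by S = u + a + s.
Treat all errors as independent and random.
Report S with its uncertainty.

For a sum/difference, combine absolute errors in quadrature:
  (δu)² = 5.76;  (δa)² = 26.0;  (δs)² = 0.656
δS = √(32.4) = 5.69
S = 1000.

1000 ± 5.69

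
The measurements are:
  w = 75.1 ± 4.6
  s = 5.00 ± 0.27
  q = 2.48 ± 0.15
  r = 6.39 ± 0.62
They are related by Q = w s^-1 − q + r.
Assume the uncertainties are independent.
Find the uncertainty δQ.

1.38

Let p = w·s^-1 = 15.0. δp/p = √((1·δw/w)² + (-1·δs/s)²) = √(0.00375 + 0.00292) = 0.0817, so δp = 1.23.
Q = p − q + r: δQ = √(δp² + δq² + δr²) = √(1.50 + 0.0225 + 0.384) = 1.38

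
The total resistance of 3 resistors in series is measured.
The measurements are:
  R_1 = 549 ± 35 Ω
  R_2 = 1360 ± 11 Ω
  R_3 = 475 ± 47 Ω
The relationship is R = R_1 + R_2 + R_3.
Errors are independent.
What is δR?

Absolute uncertainties add in quadrature for a linear combination:
  (δR_1)² = 1220;  (δR_2)² = 121;  (δR_3)² = 2210
δR = √(3560) = 59.6 Ω

59.6 Ω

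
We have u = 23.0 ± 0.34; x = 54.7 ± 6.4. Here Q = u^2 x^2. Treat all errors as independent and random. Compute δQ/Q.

0.236

For a monomial Q ∝ u^2, x^2, fractional errors add in quadrature:
  (2·δu/u)² = (2×0.0148)² = 0.000874;  (2·δx/x)² = (2×0.117)² = 0.0548
δQ/Q = √(0.0556) = 0.236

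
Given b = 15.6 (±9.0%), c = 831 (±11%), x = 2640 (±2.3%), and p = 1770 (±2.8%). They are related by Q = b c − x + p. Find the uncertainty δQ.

Let w = b·c = 13000. δw/w = √((1·δb/b)² + (1·δc/c)²) = √(0.00810 + 0.0121) = 0.142, so δw = 1840.
Q = w − x + p: δQ = √(δw² + δx² + δp²) = √(3.39e+06 + 3690 + 2460) = 1840

1840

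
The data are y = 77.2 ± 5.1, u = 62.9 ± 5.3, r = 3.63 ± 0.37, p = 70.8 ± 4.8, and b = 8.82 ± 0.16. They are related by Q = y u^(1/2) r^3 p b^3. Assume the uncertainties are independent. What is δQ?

4.66e+08

Q is a product of powers, so relative uncertainties combine in quadrature:
  (1·δy/y)² = (1×0.0661)² = 0.00436;  (½·δu/u)² = (0.5×0.0843)² = 0.00177;  (3·δr/r)² = (3×0.102)² = 0.0935;  (1·δp/p)² = (1×0.0678)² = 0.00460;  (3·δb/b)² = (3×0.0181)² = 0.00296
δQ/Q = √(0.107) = 0.327
Q = 1.42e+09, so δQ = 0.327 × 1.42e+09 = 4.66e+08.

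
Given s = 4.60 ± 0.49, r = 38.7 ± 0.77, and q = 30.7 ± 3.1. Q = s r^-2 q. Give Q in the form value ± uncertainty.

0.0943 ± 0.0143

For a monomial Q ∝ s, r^-2, q, fractional errors add in quadrature:
  (1·δs/s)² = (1×0.107)² = 0.0113;  (-2·δr/r)² = (-2×0.0199)² = 0.00158;  (1·δq/q)² = (1×0.101)² = 0.0102
δQ/Q = √(0.0231) = 0.152
Q = 0.0943, so δQ = 0.152 × 0.0943 = 0.0143.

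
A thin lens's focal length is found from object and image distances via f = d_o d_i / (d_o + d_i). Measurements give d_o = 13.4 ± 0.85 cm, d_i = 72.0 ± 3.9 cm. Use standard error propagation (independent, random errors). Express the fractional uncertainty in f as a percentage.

5.42%

∂f/∂d_o = (d_i/(d_o+d_i))² = 0.711;  ∂f/∂d_i = (d_o/(d_o+d_i))² = 0.0246
δf = √((∂f/∂d_o · δd_o)² + (∂f/∂d_i · δd_i)²) = √(0.365 + 0.00922) = 0.612 cm
f = 11.3 cm, so δf/f = 0.612/11.3 = 0.0542.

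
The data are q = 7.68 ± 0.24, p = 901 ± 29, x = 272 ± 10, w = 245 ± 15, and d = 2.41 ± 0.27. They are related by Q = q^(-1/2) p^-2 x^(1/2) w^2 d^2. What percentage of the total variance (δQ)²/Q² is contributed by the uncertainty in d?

71.8%

(δQ/Q)² = (−½·δq/q)² + (-2·δp/p)² + (½·δx/x)² + (2·δw/w)² + (2·δd/d)²
  q term: (-0.5×0.0312)² = 0.000244
  p term: (-2×0.0322)² = 0.00414
  x term: (0.5×0.0368)² = 0.000338
  w term: (2×0.0612)² = 0.0150
  d term: (2×0.112)² = 0.0502
Total = 0.0699. Share from d = 0.0502/0.0699 = 0.718.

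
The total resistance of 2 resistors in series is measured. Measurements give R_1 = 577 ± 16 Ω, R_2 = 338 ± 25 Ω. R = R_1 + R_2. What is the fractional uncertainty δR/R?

0.0324

Each term contributes (cᵢ δxᵢ)² to (δR)²:
  (δR_1)² = 256;  (δR_2)² = 625
δR = √(881) = 29.7 Ω
R = 915 Ω, so δR/R = 29.7/915 = 0.0324.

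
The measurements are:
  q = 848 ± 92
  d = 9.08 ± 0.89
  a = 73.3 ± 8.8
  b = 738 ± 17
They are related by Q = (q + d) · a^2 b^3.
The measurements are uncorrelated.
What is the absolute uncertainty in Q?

Let u = q + d = 857. δu = √(δq² + δd²) = √(8460 + 0.792) = 92.0, so δu/u = 0.107.
Q is then a monomial in u, a, b:
δQ/Q = √((δu/u)² + (2·δa/a)² + (3·δb/b)²) = √(0.0115 + 0.0577 + 0.00478) = 0.272
Q = 1.85e+15, so δQ = 0.272 × 1.85e+15 = 5.03e+14.

5.03e+14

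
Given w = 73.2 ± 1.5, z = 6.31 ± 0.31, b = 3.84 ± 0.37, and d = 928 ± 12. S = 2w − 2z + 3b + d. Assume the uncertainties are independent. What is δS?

For a sum/difference, combine absolute errors in quadrature:
  (2·δw)² = 9.00;  (2·δz)² = 0.384;  (3·δb)² = 1.23;  (δd)² = 144
δS = √(155) = 12.4

12.4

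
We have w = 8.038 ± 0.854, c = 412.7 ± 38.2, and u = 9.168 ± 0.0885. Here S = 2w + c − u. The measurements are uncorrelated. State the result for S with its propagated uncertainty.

419.6 ± 38.2

S is a linear combination, so absolute uncertainties add in quadrature:
  (2·δw)² = 2.92;  (δc)² = 1460;  (δu)² = 0.00783
δS = √(1460) = 38.2
S = 419.6.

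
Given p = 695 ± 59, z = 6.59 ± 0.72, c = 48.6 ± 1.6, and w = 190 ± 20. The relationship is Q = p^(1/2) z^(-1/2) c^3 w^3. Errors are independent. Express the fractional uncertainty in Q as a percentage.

Q is a product of powers, so relative uncertainties combine in quadrature:
  (½·δp/p)² = (0.5×0.0849)² = 0.00180;  (−½·δz/z)² = (-0.5×0.109)² = 0.00298;  (3·δc/c)² = (3×0.0329)² = 0.00975;  (3·δw/w)² = (3×0.105)² = 0.0997
δQ/Q = √(0.114) = 0.338

33.8%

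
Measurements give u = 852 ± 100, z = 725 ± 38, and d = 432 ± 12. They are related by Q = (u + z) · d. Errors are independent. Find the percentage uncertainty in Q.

Let w = u + z = 1580. δw = √(δu² + δz²) = √(10000 + 1440) = 107, so δw/w = 0.0678.
Q is then a monomial in w, d:
δQ/Q = √((δw/w)² + (1·δd/d)²) = √(0.00460 + 0.000772) = 0.0733

7.33%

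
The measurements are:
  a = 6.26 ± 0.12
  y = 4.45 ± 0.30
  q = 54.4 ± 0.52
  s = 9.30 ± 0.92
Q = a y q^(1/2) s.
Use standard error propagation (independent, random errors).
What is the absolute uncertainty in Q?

Each factor contributes (exponent × relative error)² to (δQ/Q)²:
  (1·δa/a)² = (1×0.0192)² = 0.000367;  (1·δy/y)² = (1×0.0674)² = 0.00454;  (½·δq/q)² = (0.5×0.00956)² = 2.28e-05;  (1·δs/s)² = (1×0.0989)² = 0.00979
δQ/Q = √(0.0147) = 0.121
Q = 1910, so δQ = 0.121 × 1910 = 232.

232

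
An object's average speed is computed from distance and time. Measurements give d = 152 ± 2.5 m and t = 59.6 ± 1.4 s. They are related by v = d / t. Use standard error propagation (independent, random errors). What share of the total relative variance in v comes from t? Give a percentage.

67.1%

(δv/v)² = (1·δd/d)² + (-1·δt/t)²
  d term: (1×0.0164)² = 0.000271
  t term: (-1×0.0235)² = 0.000552
Total = 0.000822. Share from t = 0.000552/0.000822 = 0.671.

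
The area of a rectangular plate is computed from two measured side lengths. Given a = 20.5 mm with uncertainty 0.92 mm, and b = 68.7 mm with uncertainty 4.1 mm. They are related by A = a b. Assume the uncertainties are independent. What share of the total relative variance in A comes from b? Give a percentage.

63.9%

(δA/A)² = (1·δa/a)² + (1·δb/b)²
  a term: (1×0.0449)² = 0.00201
  b term: (1×0.0597)² = 0.00356
Total = 0.00558. Share from b = 0.00356/0.00558 = 0.639.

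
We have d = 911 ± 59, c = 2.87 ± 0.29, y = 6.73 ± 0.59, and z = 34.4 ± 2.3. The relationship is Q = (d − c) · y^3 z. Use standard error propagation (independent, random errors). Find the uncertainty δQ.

Let u = d − c = 908. δu = √(δd² + δc²) = √(3480 + 0.0841) = 59.0, so δu/u = 0.0650.
Q is then a monomial in u, y, z:
δQ/Q = √((δu/u)² + (3·δy/y)² + (1·δz/z)²) = √(0.00422 + 0.0692 + 0.00447) = 0.279
Q = 9.52e+06, so δQ = 0.279 × 9.52e+06 = 2.66e+06.

2.66e+06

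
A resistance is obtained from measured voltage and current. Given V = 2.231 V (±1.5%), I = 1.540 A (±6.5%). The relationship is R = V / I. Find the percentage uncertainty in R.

6.67%

Since R is a product/quotient, work with relative uncertainties:
  (1·δV/V)² = (1×0.0150)² = 0.000225;  (-1·δI/I)² = (-1×0.0650)² = 0.00423
δR/R = √(0.00445) = 0.0667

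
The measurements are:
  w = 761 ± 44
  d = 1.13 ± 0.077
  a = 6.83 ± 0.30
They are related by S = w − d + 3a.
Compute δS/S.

0.0564

Each term contributes (cᵢ δxᵢ)² to (δS)²:
  (δw)² = 1940;  (δd)² = 0.00593;  (3·δa)² = 0.810
δS = √(1940) = 44.0
S = 780, so δS/S = 44.0/780 = 0.0564.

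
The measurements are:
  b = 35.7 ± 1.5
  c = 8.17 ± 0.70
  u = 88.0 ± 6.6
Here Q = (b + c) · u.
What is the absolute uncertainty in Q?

Let w = b + c = 43.9. δw = √(δb² + δc²) = √(2.25 + 0.490) = 1.66, so δw/w = 0.0377.
Q is then a monomial in w, u:
δQ/Q = √((δw/w)² + (1·δu/u)²) = √(0.00142 + 0.00562) = 0.0840
Q = 3860, so δQ = 0.0840 × 3860 = 324.

324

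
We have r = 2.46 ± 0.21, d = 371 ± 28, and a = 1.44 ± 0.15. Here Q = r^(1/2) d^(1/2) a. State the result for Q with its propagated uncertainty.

43.5 ± 5.17

Since Q is a product/quotient, work with relative uncertainties:
  (½·δr/r)² = (0.5×0.0854)² = 0.00182;  (½·δd/d)² = (0.5×0.0755)² = 0.00142;  (1·δa/a)² = (1×0.104)² = 0.0109
δQ/Q = √(0.0141) = 0.119
Q = 43.5, so δQ = 0.119 × 43.5 = 5.17.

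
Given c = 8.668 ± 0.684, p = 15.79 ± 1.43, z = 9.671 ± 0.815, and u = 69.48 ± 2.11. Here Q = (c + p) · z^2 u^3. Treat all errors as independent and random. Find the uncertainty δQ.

Let w = c + p = 24.46. δw = √(δc² + δp²) = √(0.468 + 2.04) = 1.59, so δw/w = 0.0648.
Q is then a monomial in w, z, u:
δQ/Q = √((δw/w)² + (2·δz/z)² + (3·δu/u)²) = √(0.00420 + 0.0284 + 0.00830) = 0.202
Q = 7.673e+08, so δQ = 0.202 × 7.673e+08 = 1.55e+08.

1.55e+08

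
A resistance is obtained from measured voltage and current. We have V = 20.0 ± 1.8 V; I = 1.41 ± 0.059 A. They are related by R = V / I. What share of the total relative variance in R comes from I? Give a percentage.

(δR/R)² = (1·δV/V)² + (-1·δI/I)²
  V term: (1×0.0900)² = 0.00810
  I term: (-1×0.0418)² = 0.00175
Total = 0.00985. Share from I = 0.00175/0.00985 = 0.178.

17.8%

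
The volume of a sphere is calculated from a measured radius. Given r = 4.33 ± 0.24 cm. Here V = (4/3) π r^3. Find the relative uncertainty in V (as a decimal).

0.166

V ∝ r^3, so δV/V = |3| · δr/r = 3 × 0.0554 = 0.166.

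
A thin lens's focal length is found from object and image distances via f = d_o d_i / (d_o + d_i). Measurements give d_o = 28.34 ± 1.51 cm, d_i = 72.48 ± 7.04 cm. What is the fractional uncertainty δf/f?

0.0470

∂f/∂d_o = (d_i/(d_o+d_i))² = 0.517;  ∂f/∂d_i = (d_o/(d_o+d_i))² = 0.0790
δf = √((∂f/∂d_o · δd_o)² + (∂f/∂d_i · δd_i)²) = √(0.609 + 0.309) = 0.958 cm
f = 20.37 cm, so δf/f = 0.958/20.37 = 0.0470.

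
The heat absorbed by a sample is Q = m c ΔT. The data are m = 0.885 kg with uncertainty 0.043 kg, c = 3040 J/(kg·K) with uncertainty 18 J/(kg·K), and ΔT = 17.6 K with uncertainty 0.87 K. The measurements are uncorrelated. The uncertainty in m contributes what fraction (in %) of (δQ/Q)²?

48.8%

(δQ/Q)² = (1·δm/m)² + (1·δc/c)² + (1·δΔT/ΔT)²
  m term: (1×0.0486)² = 0.00236
  c term: (1×0.00592)² = 3.51e-05
  ΔT term: (1×0.0494)² = 0.00244
Total = 0.00484. Share from m = 0.00236/0.00484 = 0.488.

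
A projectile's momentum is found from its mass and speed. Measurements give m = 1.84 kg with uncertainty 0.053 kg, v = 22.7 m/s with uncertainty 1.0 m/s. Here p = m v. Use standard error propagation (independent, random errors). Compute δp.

Each factor contributes (exponent × relative error)² to (δp/p)²:
  (1·δm/m)² = (1×0.0288)² = 0.000830;  (1·δv/v)² = (1×0.0441)² = 0.00194
δp/p = √(0.00277) = 0.0526
p = 41.8 kg·m/s, so δp = 0.0526 × 41.8 = 2.20 kg·m/s.

2.20 kg·m/s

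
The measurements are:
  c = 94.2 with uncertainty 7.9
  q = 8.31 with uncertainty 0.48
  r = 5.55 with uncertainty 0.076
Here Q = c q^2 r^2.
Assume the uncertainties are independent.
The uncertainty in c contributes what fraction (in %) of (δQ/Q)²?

(δQ/Q)² = (1·δc/c)² + (2·δq/q)² + (2·δr/r)²
  c term: (1×0.0839)² = 0.00703
  q term: (2×0.0578)² = 0.0133
  r term: (2×0.0137)² = 0.000750
Total = 0.0211. Share from c = 0.00703/0.0211 = 0.333.

33.3%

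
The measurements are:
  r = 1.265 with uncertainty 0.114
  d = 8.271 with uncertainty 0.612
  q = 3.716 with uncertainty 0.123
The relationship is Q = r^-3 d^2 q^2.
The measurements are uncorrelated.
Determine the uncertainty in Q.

Relative error in a monomial: (δQ/Q)² = Σ (nᵢ · δxᵢ/xᵢ)².
  (-3·δr/r)² = (-3×0.0901)² = 0.0731;  (2·δd/d)² = (2×0.0740)² = 0.0219;  (2·δq/q)² = (2×0.0331)² = 0.00438
δQ/Q = √(0.0994) = 0.315
Q = 466.7, so δQ = 0.315 × 466.7 = 147.

147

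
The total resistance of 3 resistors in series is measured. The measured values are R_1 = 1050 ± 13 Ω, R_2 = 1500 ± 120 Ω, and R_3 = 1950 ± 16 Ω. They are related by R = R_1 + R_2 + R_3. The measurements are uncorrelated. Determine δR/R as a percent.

R is a linear combination, so absolute uncertainties add in quadrature:
  (δR_1)² = 169;  (δR_2)² = 14400;  (δR_3)² = 256
δR = √(14800) = 122 Ω
R = 4500 Ω, so δR/R = 122/4500 = 0.0271.

2.71%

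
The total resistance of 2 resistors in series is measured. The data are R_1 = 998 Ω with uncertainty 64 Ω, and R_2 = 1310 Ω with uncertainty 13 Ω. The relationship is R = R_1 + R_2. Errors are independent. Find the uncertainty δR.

Each term contributes (cᵢ δxᵢ)² to (δR)²:
  (δR_1)² = 4100;  (δR_2)² = 169
δR = √(4260) = 65.3 Ω

65.3 Ω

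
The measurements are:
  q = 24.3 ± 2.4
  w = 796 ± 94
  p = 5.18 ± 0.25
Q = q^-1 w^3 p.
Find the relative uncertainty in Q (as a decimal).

Since Q is a product/quotient, work with relative uncertainties:
  (-1·δq/q)² = (-1×0.0988)² = 0.00975;  (3·δw/w)² = (3×0.118)² = 0.126;  (1·δp/p)² = (1×0.0483)² = 0.00233
δQ/Q = √(0.138) = 0.371

0.371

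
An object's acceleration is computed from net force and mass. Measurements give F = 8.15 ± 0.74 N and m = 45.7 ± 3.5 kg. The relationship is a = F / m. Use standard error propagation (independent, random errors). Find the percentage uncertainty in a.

11.9%

Since a is a product/quotient, work with relative uncertainties:
  (1·δF/F)² = (1×0.0908)² = 0.00824;  (-1·δm/m)² = (-1×0.0766)² = 0.00587
δa/a = √(0.0141) = 0.119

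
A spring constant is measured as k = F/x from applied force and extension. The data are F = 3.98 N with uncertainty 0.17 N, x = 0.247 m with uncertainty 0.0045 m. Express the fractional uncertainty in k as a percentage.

4.64%

Products/powers → add relative errors in quadrature, weighted by exponent:
  (1·δF/F)² = (1×0.0427)² = 0.00182;  (-1·δx/x)² = (-1×0.0182)² = 0.000332
δk/k = √(0.00216) = 0.0464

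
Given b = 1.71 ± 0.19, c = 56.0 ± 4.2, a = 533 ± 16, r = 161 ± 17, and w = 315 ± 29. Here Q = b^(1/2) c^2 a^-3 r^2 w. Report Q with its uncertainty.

221 ± 65.1

Each factor contributes (exponent × relative error)² to (δQ/Q)²:
  (½·δb/b)² = (0.5×0.111)² = 0.00309;  (2·δc/c)² = (2×0.0750)² = 0.0225;  (-3·δa/a)² = (-3×0.0300)² = 0.00811;  (2·δr/r)² = (2×0.106)² = 0.0446;  (1·δw/w)² = (1×0.0921)² = 0.00848
δQ/Q = √(0.0868) = 0.295
Q = 221, so δQ = 0.295 × 221 = 65.1.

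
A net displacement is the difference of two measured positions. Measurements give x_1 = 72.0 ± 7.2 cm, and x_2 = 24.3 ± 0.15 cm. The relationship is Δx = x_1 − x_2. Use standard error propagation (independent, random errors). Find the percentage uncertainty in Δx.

Each term contributes (cᵢ δxᵢ)² to (δΔx)²:
  (δx_1)² = 51.8;  (δx_2)² = 0.0225
δΔx = √(51.9) = 7.20 cm
Δx = 47.7 cm, so δΔx/Δx = 7.20/47.7 = 0.151.

15.1%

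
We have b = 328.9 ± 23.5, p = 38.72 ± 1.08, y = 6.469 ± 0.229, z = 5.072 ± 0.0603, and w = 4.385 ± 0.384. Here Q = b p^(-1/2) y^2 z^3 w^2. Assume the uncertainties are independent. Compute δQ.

Products/powers → add relative errors in quadrature, weighted by exponent:
  (1·δb/b)² = (1×0.0715)² = 0.00511;  (−½·δp/p)² = (-0.5×0.0279)² = 0.000194;  (2·δy/y)² = (2×0.0354)² = 0.00501;  (3·δz/z)² = (3×0.0119)² = 0.00127;  (2·δw/w)² = (2×0.0876)² = 0.0307
δQ/Q = √(0.0423) = 0.206
Q = 5.549e+06, so δQ = 0.206 × 5.549e+06 = 1.14e+06.

1.14e+06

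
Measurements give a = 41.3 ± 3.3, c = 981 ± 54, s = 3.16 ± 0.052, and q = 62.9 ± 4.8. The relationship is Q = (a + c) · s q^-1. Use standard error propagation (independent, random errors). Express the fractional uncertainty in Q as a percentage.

Let u = a + c = 1020. δu = √(δa² + δc²) = √(10.9 + 2920) = 54.1, so δu/u = 0.0529.
Q is then a monomial in u, s, q:
δQ/Q = √((δu/u)² + (1·δs/s)² + (-1·δq/q)²) = √(0.00280 + 0.000271 + 0.00582) = 0.0943

9.43%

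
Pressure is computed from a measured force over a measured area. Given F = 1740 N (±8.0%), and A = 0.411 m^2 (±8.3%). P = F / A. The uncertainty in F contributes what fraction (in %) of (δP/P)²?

(δP/P)² = (1·δF/F)² + (-1·δA/A)²
  F term: (1×0.0800)² = 0.00640
  A term: (-1×0.0830)² = 0.00689
Total = 0.0133. Share from F = 0.00640/0.0133 = 0.482.

48.2%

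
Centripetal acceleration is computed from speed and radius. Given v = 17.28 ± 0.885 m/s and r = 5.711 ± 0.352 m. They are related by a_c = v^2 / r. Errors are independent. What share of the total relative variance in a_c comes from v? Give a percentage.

(δa_c/a_c)² = (2·δv/v)² + (-1·δr/r)²
  v term: (2×0.0512)² = 0.0105
  r term: (-1×0.0616)² = 0.00380
Total = 0.0143. Share from v = 0.0105/0.0143 = 0.734.

73.4%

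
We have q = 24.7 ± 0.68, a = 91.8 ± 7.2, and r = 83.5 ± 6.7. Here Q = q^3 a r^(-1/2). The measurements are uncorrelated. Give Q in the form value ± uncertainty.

(1.51 ± 0.183) × 10^5

Q is a product of powers, so relative uncertainties combine in quadrature:
  (3·δq/q)² = (3×0.0275)² = 0.00682;  (1·δa/a)² = (1×0.0784)² = 0.00615;  (−½·δr/r)² = (-0.5×0.0802)² = 0.00161
δQ/Q = √(0.0146) = 0.121
Q = 1.51e+05, so δQ = 0.121 × 1.51e+05 = 18300.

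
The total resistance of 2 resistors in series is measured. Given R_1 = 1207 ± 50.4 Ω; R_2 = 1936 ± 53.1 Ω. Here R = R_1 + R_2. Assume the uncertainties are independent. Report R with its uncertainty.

Sums and differences: (δR)² = Σ (cᵢ δxᵢ)².
  (δR_1)² = 2540;  (δR_2)² = 2820
δR = √(5360) = 73.2 Ω
R = 3143 Ω.

3143 ± 73.2 Ω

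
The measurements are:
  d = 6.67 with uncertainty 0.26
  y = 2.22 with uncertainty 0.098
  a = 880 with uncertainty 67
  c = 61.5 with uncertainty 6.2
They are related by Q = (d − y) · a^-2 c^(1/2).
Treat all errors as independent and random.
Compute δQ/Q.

0.172

Let u = d − y = 4.45. δu = √(δd² + δy²) = √(0.0676 + 0.00960) = 0.278, so δu/u = 0.0624.
Q is then a monomial in u, a, c:
δQ/Q = √((δu/u)² + (-2·δa/a)² + (½·δc/c)²) = √(0.00390 + 0.0232 + 0.00254) = 0.172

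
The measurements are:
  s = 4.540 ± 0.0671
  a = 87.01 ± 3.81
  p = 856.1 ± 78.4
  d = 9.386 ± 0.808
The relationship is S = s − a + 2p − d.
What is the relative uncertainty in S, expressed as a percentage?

S is a linear combination, so absolute uncertainties add in quadrature:
  (δs)² = 0.00450;  (δa)² = 14.5;  (2·δp)² = 24600;  (δd)² = 0.653
δS = √(24600) = 157
S = 1620, so δS/S = 157/1620 = 0.0968.

9.68%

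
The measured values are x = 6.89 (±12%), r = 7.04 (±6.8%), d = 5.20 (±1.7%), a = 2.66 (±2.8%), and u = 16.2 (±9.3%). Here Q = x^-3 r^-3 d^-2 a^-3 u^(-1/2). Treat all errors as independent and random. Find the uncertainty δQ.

1.82e-09

Relative error in a monomial: (δQ/Q)² = Σ (nᵢ · δxᵢ/xᵢ)².
  (-3·δx/x)² = (-3×0.120)² = 0.130;  (-3·δr/r)² = (-3×0.0680)² = 0.0416;  (-2·δd/d)² = (-2×0.0170)² = 0.00116;  (-3·δa/a)² = (-3×0.0280)² = 0.00706;  (−½·δu/u)² = (-0.5×0.0930)² = 0.00216
δQ/Q = √(0.182) = 0.426
Q = 4.28e-09, so δQ = 0.426 × 4.28e-09 = 1.82e-09.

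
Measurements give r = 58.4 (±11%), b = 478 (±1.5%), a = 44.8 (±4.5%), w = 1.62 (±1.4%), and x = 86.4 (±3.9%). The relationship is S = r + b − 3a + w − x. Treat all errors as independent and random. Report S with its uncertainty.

317 ± 11.9

Absolute uncertainties add in quadrature for a linear combination:
  (δr)² = 41.3;  (δb)² = 51.4;  (3·δa)² = 36.6;  (δw)² = 0.000514;  (δx)² = 11.4
δS = √(141) = 11.9
S = 317.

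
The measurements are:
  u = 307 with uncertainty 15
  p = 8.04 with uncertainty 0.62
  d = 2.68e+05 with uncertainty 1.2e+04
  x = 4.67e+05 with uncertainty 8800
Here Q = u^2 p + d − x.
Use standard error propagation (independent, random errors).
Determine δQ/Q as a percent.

Let w = u^2·p = 7.58e+05. δw/w = √((2·δu/u)² + (1·δp/p)²) = √(0.00955 + 0.00595) = 0.124, so δw = 94300.
Q = w + d − x: δQ = √(δw² + δd² + δx²) = √(8.9e+09 + 1.44e+08 + 7.74e+07) = 95500
Q = 5.59e+05, so δQ/Q = 95500/5.59e+05 = 0.171.

17.1%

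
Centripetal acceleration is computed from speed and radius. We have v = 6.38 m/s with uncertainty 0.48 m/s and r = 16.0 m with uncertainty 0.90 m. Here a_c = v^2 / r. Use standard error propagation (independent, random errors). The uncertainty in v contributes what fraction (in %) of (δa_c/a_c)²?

(δa_c/a_c)² = (2·δv/v)² + (-1·δr/r)²
  v term: (2×0.0752)² = 0.0226
  r term: (-1×0.0563)² = 0.00316
Total = 0.0258. Share from v = 0.0226/0.0258 = 0.877.

87.7%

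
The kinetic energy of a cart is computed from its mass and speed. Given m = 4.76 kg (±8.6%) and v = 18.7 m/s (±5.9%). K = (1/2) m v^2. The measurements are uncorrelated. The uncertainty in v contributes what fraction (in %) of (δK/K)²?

(δK/K)² = (1·δm/m)² + (2·δv/v)²
  m term: (1×0.0860)² = 0.00740
  v term: (2×0.0590)² = 0.0139
Total = 0.0213. Share from v = 0.0139/0.0213 = 0.653.

65.3%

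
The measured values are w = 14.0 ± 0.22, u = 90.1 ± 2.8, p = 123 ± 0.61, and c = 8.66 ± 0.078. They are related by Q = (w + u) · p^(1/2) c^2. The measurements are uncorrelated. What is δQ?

Let h = w + u = 104. δh = √(δw² + δu²) = √(0.0484 + 7.84) = 2.81, so δh/h = 0.0270.
Q is then a monomial in h, p, c:
δQ/Q = √((δh/h)² + (½·δp/p)² + (2·δc/c)²) = √(0.000728 + 6.15e-06 + 0.000324) = 0.0325
Q = 86600, so δQ = 0.0325 × 86600 = 2820.

2820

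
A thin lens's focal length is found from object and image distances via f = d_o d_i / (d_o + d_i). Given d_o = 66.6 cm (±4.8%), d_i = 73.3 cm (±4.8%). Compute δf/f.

∂f/∂d_o = (d_i/(d_o+d_i))² = 0.275;  ∂f/∂d_i = (d_o/(d_o+d_i))² = 0.227
δf = √((∂f/∂d_o · δd_o)² + (∂f/∂d_i · δd_i)²) = √(0.770 + 0.636) = 1.19 cm
f = 34.9 cm, so δf/f = 1.19/34.9 = 0.0340.

0.0340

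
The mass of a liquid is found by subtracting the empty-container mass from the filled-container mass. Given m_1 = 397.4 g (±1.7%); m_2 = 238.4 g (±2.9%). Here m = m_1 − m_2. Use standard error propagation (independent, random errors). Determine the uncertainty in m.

m is a linear combination, so absolute uncertainties add in quadrature:
  (δm_1)² = 45.6;  (δm_2)² = 47.8
δm = √(93.4) = 9.67 g

9.67 g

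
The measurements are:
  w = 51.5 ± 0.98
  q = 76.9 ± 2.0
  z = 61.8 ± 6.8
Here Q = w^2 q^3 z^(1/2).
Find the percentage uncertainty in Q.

10.3%

For a monomial Q ∝ w^2, q^3, z^(1/2), fractional errors add in quadrature:
  (2·δw/w)² = (2×0.0190)² = 0.00145;  (3·δq/q)² = (3×0.0260)² = 0.00609;  (½·δz/z)² = (0.5×0.110)² = 0.00303
δQ/Q = √(0.0106) = 0.103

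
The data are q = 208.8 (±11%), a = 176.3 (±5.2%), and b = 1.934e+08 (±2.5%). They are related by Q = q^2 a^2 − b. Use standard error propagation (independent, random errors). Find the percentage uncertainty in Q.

28.4%

Let p = q^2·a^2 = 1.355e+09. δp/p = √((2·δq/q)² + (2·δa/a)²) = √(0.0484 + 0.0108) = 0.243, so δp = 3.3e+08.
Q = p − b: δQ = √(δp² + δb²) = √(1.09e+17 + 2.34e+13) = 3.3e+08
Q = 1.162e+09, so δQ/Q = 3.3e+08/1.162e+09 = 0.284.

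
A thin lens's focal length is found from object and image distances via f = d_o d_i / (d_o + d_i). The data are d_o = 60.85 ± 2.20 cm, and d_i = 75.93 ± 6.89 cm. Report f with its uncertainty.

33.78 ± 1.52 cm

∂f/∂d_o = (d_i/(d_o+d_i))² = 0.308;  ∂f/∂d_i = (d_o/(d_o+d_i))² = 0.198
δf = √((∂f/∂d_o · δd_o)² + (∂f/∂d_i · δd_i)²) = √(0.460 + 1.86) = 1.52 cm
f = 33.78 cm.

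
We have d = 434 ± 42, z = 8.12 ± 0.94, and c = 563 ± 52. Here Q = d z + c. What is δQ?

534

Let p = d·z = 3520. δp/p = √((1·δd/d)² + (1·δz/z)²) = √(0.00937 + 0.0134) = 0.151, so δp = 532.
Q = p + c: δQ = √(δp² + δc²) = √(2.83e+05 + 2700) = 534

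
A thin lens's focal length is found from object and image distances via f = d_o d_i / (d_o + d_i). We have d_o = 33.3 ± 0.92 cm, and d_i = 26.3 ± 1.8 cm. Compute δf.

0.590 cm

∂f/∂d_o = (d_i/(d_o+d_i))² = 0.195;  ∂f/∂d_i = (d_o/(d_o+d_i))² = 0.312
δf = √((∂f/∂d_o · δd_o)² + (∂f/∂d_i · δd_i)²) = √(0.0321 + 0.316) = 0.590 cm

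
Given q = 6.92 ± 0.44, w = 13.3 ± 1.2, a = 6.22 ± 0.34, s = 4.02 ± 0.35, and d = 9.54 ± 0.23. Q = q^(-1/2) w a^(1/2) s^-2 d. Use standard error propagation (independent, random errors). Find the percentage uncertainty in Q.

Relative error in a monomial: (δQ/Q)² = Σ (nᵢ · δxᵢ/xᵢ)².
  (−½·δq/q)² = (-0.5×0.0636)² = 0.00101;  (1·δw/w)² = (1×0.0902)² = 0.00814;  (½·δa/a)² = (0.5×0.0547)² = 0.000747;  (-2·δs/s)² = (-2×0.0871)² = 0.0303;  (1·δd/d)² = (1×0.0241)² = 0.000581
δQ/Q = √(0.0408) = 0.202

20.2%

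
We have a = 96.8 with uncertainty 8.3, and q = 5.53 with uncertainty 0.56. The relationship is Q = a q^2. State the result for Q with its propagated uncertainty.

Since Q is a product/quotient, work with relative uncertainties:
  (1·δa/a)² = (1×0.0857)² = 0.00735;  (2·δq/q)² = (2×0.101)² = 0.0410
δQ/Q = √(0.0484) = 0.220
Q = 2960, so δQ = 0.220 × 2960 = 651.

2960 ± 651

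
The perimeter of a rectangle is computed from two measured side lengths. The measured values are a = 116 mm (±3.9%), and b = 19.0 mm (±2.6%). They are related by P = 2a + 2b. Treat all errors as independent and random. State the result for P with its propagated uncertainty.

P is a linear combination, so absolute uncertainties add in quadrature:
  (2·δa)² = 81.9;  (2·δb)² = 0.976
δP = √(82.8) = 9.10 mm
P = 270 mm.

270 ± 9.10 mm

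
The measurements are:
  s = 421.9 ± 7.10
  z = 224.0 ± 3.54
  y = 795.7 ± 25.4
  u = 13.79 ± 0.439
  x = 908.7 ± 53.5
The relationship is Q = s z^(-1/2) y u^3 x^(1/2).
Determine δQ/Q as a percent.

Each factor contributes (exponent × relative error)² to (δQ/Q)²:
  (1·δs/s)² = (1×0.0168)² = 0.000283;  (−½·δz/z)² = (-0.5×0.0158)² = 6.24e-05;  (1·δy/y)² = (1×0.0319)² = 0.00102;  (3·δu/u)² = (3×0.0318)² = 0.00912;  (½·δx/x)² = (0.5×0.0589)² = 0.000867
δQ/Q = √(0.0114) = 0.107

10.7%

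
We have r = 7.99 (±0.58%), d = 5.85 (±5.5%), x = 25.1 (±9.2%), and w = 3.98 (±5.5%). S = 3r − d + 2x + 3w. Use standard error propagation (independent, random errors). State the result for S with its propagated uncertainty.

80.3 ± 4.68

Absolute uncertainties add in quadrature for a linear combination:
  (3·δr)² = 0.0193;  (δd)² = 0.104;  (2·δx)² = 21.3;  (3·δw)² = 0.431
δS = √(21.9) = 4.68
S = 80.3.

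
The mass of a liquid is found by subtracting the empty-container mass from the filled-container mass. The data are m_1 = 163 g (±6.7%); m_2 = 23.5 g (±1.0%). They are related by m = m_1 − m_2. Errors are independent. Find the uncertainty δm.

10.9 g

For a sum/difference, combine absolute errors in quadrature:
  (δm_1)² = 119;  (δm_2)² = 0.0552
δm = √(119) = 10.9 g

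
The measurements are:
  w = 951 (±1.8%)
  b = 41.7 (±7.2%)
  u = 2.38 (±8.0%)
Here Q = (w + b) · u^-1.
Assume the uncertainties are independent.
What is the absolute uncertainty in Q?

Let h = w + b = 993. δh = √(δw² + δb²) = √(293 + 9.01) = 17.4, so δh/h = 0.0175.
Q is then a monomial in h, u:
δQ/Q = √((δh/h)² + (-1·δu/u)²) = √(0.000306 + 0.00640) = 0.0819
Q = 417, so δQ = 0.0819 × 417 = 34.2.

34.2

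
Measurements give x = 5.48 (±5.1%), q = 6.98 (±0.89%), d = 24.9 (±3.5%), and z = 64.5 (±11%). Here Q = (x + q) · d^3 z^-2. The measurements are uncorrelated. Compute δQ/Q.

Let u = x + q = 12.5. δu = √(δx² + δq²) = √(0.0781 + 0.00386) = 0.286, so δu/u = 0.0230.
Q is then a monomial in u, d, z:
δQ/Q = √((δu/u)² + (3·δd/d)² + (-2·δz/z)²) = √(0.000528 + 0.0110 + 0.0484) = 0.245

0.245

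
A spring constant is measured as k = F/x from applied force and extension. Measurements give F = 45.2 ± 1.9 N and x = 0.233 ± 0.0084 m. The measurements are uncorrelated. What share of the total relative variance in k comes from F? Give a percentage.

57.6%

(δk/k)² = (1·δF/F)² + (-1·δx/x)²
  F term: (1×0.0420)² = 0.00177
  x term: (-1×0.0361)² = 0.00130
Total = 0.00307. Share from F = 0.00177/0.00307 = 0.576.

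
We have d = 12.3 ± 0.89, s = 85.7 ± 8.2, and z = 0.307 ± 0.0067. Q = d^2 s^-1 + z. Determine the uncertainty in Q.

0.306

Let p = d^2·s^-1 = 1.77. δp/p = √((2·δd/d)² + (-1·δs/s)²) = √(0.0209 + 0.00916) = 0.173, so δp = 0.306.
Q = p + z: δQ = √(δp² + δz²) = √(0.0938 + 4.49e-05) = 0.306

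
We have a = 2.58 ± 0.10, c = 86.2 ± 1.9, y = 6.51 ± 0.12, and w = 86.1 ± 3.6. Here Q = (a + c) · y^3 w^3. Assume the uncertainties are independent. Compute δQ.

Let u = a + c = 88.8. δu = √(δa² + δc²) = √(0.0100 + 3.61) = 1.90, so δu/u = 0.0214.
Q is then a monomial in u, y, w:
δQ/Q = √((δu/u)² + (3·δy/y)² + (3·δw/w)²) = √(0.000459 + 0.00306 + 0.0157) = 0.139
Q = 1.56e+10, so δQ = 0.139 × 1.56e+10 = 2.17e+09.

2.17e+09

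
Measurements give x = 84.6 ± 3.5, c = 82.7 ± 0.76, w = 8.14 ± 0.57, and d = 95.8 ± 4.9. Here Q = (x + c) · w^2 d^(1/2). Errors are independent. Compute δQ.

15600

Let u = x + c = 167. δu = √(δx² + δc²) = √(12.2 + 0.578) = 3.58, so δu/u = 0.0214.
Q is then a monomial in u, w, d:
δQ/Q = √((δu/u)² + (2·δw/w)² + (½·δd/d)²) = √(0.000458 + 0.0196 + 0.000654) = 0.144
Q = 1.08e+05, so δQ = 0.144 × 1.08e+05 = 15600.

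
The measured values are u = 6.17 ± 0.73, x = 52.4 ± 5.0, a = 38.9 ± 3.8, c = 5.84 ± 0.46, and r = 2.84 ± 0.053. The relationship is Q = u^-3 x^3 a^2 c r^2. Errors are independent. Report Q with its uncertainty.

Since Q is a product/quotient, work with relative uncertainties:
  (-3·δu/u)² = (-3×0.118)² = 0.126;  (3·δx/x)² = (3×0.0954)² = 0.0819;  (2·δa/a)² = (2×0.0977)² = 0.0382;  (1·δc/c)² = (1×0.0788)² = 0.00620;  (2·δr/r)² = (2×0.0187)² = 0.00139
δQ/Q = √(0.254) = 0.504
Q = 4.37e+07, so δQ = 0.504 × 4.37e+07 = 2.2e+07.

(4.37 ± 2.20) × 10^7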